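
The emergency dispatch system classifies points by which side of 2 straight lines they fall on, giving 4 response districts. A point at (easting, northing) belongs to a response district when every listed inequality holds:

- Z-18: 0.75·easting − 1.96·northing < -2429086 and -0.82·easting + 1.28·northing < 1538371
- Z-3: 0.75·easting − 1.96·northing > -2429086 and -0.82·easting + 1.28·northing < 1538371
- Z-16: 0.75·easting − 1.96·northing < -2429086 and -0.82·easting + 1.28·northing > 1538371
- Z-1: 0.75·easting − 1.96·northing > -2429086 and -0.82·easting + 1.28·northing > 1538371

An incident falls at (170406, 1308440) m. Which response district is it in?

0.75·170406 − 1.96·1308440 = -2436737.900, which is < -2429086
-0.82·170406 + 1.28·1308440 = 1535070.280, which is < 1538371
This sign pattern matches Z-18.

Z-18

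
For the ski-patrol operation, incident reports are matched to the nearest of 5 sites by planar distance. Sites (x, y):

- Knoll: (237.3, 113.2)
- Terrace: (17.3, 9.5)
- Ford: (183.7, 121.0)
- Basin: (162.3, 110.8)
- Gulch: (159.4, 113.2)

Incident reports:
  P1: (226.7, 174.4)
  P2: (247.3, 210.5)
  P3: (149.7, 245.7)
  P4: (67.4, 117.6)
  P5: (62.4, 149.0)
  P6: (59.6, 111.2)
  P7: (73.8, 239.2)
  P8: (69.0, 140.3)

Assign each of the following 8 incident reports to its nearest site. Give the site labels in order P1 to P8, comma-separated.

P1 → Knoll (d²=3857.80)
P2 → Knoll (d²=9567.29)
P3 → Ford (d²=16706.09)
P4 → Gulch (d²=8483.36)
P5 → Gulch (d²=10690.64)
P6 → Gulch (d²=9964.04)
P7 → Gulch (d²=23203.36)
P8 → Gulch (d²=8906.57)

Knoll, Knoll, Ford, Gulch, Gulch, Gulch, Gulch, Gulch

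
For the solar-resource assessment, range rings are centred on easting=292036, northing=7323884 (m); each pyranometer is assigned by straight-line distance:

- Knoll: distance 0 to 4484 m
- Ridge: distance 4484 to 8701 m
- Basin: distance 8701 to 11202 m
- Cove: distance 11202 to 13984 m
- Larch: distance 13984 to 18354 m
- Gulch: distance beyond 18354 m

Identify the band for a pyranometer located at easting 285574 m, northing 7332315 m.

Distance = √((285574−292036)² + (7332315−7323884)²) = √(41757444.000 + 71081761.000) = 10622.580 m.
8701 ≤ 10622.580 < 11202 → Basin.

Basin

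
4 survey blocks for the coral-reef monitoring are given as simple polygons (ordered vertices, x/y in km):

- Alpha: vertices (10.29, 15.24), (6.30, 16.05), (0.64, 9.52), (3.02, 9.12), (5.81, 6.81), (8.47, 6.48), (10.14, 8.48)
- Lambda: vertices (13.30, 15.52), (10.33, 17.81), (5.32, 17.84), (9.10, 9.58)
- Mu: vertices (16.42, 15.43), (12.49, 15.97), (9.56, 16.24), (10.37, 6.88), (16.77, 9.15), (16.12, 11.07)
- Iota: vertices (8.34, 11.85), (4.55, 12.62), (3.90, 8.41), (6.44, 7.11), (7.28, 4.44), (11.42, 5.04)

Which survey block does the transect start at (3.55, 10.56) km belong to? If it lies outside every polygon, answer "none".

Alpha

Cast a ray rightward from (3.55, 10.56). For each polygon, the edges (by vertex number in listed order) whose endpoints lie on opposite sides of y = 10.56, where each meets that height, and whether that is right or left of the point:
Alpha: 2–3 at x≈1.541 (left), 7–1 at x≈10.186 (right) → 1 crossing.
Lambda: 3–4 at x≈8.652 (right), 4–1 at x≈9.793 (right) → 2 crossings.
Mu: 3–4 at x≈10.052 (right), 5–6 at x≈16.293 (right) → 2 crossings.
Iota: 2–3 at x≈4.232 (right), 6–1 at x≈8.923 (right) → 2 crossings.
Only Alpha has an odd count, so the point is inside Alpha.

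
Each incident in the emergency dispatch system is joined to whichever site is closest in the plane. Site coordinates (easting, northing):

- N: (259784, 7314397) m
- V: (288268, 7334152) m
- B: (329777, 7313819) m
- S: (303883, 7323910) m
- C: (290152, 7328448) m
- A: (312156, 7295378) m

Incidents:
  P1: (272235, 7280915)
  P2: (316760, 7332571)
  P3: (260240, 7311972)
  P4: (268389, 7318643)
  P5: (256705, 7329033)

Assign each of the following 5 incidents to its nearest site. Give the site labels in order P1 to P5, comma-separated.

P1 → N (d²=1276071725.00)
P2 → S (d²=240830050.00)
P3 → N (d²=6088561.00)
P4 → N (d²=92074541.00)
P5 → N (d²=223692737.00)

N, S, N, N, N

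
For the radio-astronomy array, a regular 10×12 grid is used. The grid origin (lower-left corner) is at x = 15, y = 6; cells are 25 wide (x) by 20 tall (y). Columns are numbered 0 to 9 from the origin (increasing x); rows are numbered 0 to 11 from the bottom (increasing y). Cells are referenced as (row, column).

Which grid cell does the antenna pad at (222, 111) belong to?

(5, 8)

Column index: ⌊(222 − 15) / 25⌋ = ⌊8.280⌋ = 8
Row offset from origin: ⌊(111 − 6) / 20⌋ = ⌊5.250⌋ = 5 → row 5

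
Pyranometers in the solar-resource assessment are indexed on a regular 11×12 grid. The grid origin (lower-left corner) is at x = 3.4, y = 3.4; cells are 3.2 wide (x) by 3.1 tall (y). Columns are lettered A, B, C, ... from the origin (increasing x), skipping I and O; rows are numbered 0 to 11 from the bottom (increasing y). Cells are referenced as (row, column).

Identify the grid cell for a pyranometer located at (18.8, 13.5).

(3, E)

Column index: ⌊(18.8 − 3.4) / 3.2⌋ = ⌊4.812⌋ = 4 → column E
Row offset from origin: ⌊(13.5 − 3.4) / 3.1⌋ = ⌊3.258⌋ = 3 → row 3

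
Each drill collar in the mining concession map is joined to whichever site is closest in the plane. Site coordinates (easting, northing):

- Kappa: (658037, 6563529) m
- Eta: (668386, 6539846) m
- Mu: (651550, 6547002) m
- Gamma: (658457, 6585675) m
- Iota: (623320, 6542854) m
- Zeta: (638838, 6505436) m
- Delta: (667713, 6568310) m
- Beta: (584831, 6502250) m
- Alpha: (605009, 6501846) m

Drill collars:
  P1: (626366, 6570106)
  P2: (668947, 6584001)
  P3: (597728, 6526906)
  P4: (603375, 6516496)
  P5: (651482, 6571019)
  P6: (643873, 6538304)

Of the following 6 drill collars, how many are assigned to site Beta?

P1 → Iota
P2 → Gamma
P3 → Alpha
P4 → Alpha
P5 → Kappa
P6 → Mu
0 of the 6 go to Beta.

0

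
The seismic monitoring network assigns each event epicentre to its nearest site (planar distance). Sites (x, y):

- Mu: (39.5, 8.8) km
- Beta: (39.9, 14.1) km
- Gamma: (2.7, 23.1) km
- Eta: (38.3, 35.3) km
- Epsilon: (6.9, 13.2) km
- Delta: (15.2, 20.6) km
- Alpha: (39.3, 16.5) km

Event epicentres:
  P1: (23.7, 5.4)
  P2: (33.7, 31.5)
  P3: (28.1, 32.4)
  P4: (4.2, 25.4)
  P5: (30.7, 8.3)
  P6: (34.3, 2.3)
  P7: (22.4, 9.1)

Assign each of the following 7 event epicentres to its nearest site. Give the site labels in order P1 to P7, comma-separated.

P1 → Mu (d²=261.20)
P2 → Eta (d²=35.60)
P3 → Eta (d²=112.45)
P4 → Gamma (d²=7.54)
P5 → Mu (d²=77.69)
P6 → Mu (d²=69.29)
P7 → Delta (d²=184.09)

Mu, Eta, Eta, Gamma, Mu, Mu, Delta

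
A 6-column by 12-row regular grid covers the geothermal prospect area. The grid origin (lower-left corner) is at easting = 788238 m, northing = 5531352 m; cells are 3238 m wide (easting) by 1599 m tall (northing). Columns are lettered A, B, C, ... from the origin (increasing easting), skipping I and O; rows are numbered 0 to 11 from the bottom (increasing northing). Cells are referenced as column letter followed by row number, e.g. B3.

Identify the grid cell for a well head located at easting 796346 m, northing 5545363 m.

Column index: ⌊(796346 − 788238) / 3238⌋ = ⌊2.504⌋ = 2 → column C
Row offset from origin: ⌊(5545363 − 5531352) / 1599⌋ = ⌊8.762⌋ = 8 → row 8

C8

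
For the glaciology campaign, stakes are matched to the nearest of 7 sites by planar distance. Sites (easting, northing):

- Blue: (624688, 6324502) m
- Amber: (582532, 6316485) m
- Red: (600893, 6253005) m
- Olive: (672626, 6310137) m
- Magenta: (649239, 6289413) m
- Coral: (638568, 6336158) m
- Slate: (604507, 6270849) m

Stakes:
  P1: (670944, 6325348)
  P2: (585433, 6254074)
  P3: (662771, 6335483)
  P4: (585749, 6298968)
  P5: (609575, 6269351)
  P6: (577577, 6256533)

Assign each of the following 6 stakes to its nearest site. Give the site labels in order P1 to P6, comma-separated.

Olive, Red, Coral, Amber, Slate, Red

P1 → Olive (d²=234203645.00)
P2 → Red (d²=240154361.00)
P3 → Coral (d²=586240834.00)
P4 → Amber (d²=317194378.00)
P5 → Slate (d²=27928628.00)
P6 → Red (d²=556082640.00)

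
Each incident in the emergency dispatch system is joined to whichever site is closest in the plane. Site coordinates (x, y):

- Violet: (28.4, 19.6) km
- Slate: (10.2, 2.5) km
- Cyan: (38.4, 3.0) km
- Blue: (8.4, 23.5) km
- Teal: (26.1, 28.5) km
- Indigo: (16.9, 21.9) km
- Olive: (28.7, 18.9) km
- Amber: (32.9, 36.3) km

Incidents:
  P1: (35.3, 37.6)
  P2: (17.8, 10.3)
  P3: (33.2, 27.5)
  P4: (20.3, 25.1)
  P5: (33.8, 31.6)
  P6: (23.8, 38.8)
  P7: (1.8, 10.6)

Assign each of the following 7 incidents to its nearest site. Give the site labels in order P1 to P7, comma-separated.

P1 → Amber (d²=7.45)
P2 → Slate (d²=118.60)
P3 → Teal (d²=51.41)
P4 → Indigo (d²=21.80)
P5 → Amber (d²=22.90)
P6 → Amber (d²=89.06)
P7 → Slate (d²=136.17)

Amber, Slate, Teal, Indigo, Amber, Amber, Slate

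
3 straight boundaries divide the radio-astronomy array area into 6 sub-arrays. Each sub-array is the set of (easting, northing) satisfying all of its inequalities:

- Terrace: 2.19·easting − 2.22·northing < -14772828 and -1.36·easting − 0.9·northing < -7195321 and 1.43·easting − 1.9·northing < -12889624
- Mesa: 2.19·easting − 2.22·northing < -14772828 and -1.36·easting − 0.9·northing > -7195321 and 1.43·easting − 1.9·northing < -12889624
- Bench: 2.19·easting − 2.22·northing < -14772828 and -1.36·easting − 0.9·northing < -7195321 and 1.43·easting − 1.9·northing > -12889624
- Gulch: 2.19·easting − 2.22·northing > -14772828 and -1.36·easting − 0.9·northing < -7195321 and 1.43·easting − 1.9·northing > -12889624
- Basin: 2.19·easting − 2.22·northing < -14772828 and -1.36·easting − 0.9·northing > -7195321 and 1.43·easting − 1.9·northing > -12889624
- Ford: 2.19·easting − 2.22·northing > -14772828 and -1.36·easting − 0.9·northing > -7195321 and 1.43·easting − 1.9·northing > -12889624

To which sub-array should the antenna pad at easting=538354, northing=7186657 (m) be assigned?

Bench

2.19·538354 − 2.22·7186657 = -14775383.280, which is < -14772828
-1.36·538354 − 0.9·7186657 = -7200152.740, which is < -7195321
1.43·538354 − 1.9·7186657 = -12884802.080, which is > -12889624
This sign pattern matches Bench.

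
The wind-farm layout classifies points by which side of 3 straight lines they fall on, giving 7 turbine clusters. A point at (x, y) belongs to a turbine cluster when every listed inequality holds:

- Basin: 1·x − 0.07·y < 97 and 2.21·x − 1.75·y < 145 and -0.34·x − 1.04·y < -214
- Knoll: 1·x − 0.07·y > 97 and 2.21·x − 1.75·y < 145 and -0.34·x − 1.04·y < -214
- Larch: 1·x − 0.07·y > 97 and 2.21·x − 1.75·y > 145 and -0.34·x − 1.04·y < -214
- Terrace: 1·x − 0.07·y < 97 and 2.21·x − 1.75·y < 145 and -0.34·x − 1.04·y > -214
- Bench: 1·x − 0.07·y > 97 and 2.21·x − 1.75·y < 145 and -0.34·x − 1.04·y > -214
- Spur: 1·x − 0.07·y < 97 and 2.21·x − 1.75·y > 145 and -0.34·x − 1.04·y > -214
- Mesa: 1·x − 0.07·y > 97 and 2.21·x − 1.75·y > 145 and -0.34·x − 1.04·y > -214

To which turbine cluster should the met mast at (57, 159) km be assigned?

1·57 − 0.07·159 = 45.870, which is < 97
2.21·57 − 1.75·159 = -152.280, which is < 145
-0.34·57 − 1.04·159 = -184.740, which is > -214
This sign pattern matches Terrace.

Terrace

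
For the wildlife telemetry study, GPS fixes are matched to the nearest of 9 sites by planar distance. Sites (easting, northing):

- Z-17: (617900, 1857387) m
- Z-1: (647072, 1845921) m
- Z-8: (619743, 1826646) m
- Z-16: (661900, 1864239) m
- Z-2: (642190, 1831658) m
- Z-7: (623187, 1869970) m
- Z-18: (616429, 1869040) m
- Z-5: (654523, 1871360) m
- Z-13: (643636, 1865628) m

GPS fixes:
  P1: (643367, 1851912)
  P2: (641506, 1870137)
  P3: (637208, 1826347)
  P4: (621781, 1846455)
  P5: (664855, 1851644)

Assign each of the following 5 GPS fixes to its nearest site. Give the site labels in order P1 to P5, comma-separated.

P1 → Z-1 (d²=49619106.00)
P2 → Z-13 (d²=24867981.00)
P3 → Z-2 (d²=53027045.00)
P4 → Z-17 (d²=134570785.00)
P5 → Z-16 (d²=167366050.00)

Z-1, Z-13, Z-2, Z-17, Z-16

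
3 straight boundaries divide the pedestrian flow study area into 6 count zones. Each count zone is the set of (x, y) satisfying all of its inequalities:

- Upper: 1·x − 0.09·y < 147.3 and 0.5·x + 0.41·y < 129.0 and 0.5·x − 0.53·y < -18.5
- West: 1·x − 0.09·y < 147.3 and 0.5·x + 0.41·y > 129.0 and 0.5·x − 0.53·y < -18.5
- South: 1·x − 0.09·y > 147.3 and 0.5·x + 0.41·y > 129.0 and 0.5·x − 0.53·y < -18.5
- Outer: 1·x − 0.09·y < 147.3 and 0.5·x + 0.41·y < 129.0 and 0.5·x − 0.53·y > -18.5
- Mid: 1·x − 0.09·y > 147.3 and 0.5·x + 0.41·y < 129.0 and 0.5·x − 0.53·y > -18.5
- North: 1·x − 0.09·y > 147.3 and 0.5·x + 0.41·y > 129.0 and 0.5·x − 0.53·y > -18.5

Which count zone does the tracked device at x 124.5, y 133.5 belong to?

Outer

1·124.5 − 0.09·133.5 = 112.485, which is < 147.3
0.5·124.5 + 0.41·133.5 = 116.985, which is < 129.0
0.5·124.5 − 0.53·133.5 = -8.505, which is > -18.5
This sign pattern matches Outer.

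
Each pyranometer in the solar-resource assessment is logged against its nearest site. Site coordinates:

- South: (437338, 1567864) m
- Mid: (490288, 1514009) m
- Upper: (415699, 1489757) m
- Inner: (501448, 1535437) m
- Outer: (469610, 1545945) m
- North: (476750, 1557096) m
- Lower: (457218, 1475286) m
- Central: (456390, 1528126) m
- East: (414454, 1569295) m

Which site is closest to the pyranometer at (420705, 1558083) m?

East

Squared distances to each site:
South: 372324650.000; Mid: 6784311365.000; Upper: 4693502312.000; Inner: 7032273365.000; Outer: 2539030069.000; North: 3142016194.000; Lower: 8188542378.000; Central: 2170841074.000; East: 164783945.000.
Minimum at East.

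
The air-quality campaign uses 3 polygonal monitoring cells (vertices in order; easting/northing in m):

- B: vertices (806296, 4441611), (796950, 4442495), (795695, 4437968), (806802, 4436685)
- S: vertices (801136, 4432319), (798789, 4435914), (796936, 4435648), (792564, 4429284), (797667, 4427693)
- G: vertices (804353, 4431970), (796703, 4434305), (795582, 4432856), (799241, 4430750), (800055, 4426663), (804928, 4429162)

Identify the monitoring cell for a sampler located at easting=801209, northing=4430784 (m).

G

Cast a ray rightward from (801209, 4430784). For each polygon, the edges (by vertex number in listed order) whose endpoints lie on opposite sides of northing = 4430784, where each meets that height, and whether that is right or left of the point:
B: no edge straddles that height → 0 crossings.
S: 3–4 at easting≈793594.5 (left), 5–1 at easting≈799984.9 (left) → 0 crossings.
G: 3–4 at easting≈799181.9 (left), 6–1 at easting≈804595.9 (right) → 1 crossing.
Only G has an odd count, so the point is inside G.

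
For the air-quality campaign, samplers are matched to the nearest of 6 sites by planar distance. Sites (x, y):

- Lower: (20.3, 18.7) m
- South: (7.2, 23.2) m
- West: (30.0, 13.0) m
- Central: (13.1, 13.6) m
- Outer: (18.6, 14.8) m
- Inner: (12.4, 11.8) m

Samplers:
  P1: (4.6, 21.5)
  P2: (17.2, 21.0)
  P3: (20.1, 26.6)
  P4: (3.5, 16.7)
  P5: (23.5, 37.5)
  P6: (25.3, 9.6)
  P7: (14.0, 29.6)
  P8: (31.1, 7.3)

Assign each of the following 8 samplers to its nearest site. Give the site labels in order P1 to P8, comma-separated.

South, Lower, Lower, South, Lower, West, South, West

P1 → South (d²=9.65)
P2 → Lower (d²=14.90)
P3 → Lower (d²=62.45)
P4 → South (d²=55.94)
P5 → Lower (d²=363.68)
P6 → West (d²=33.65)
P7 → South (d²=87.20)
P8 → West (d²=33.70)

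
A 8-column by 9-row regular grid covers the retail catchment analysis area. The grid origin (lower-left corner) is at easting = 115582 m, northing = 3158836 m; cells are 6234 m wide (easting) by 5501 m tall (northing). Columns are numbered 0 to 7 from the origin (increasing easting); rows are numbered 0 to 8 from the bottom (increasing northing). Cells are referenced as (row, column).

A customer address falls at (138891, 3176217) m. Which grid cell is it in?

(3, 3)

Column index: ⌊(138891 − 115582) / 6234⌋ = ⌊3.739⌋ = 3
Row offset from origin: ⌊(3176217 − 3158836) / 5501⌋ = ⌊3.160⌋ = 3 → row 3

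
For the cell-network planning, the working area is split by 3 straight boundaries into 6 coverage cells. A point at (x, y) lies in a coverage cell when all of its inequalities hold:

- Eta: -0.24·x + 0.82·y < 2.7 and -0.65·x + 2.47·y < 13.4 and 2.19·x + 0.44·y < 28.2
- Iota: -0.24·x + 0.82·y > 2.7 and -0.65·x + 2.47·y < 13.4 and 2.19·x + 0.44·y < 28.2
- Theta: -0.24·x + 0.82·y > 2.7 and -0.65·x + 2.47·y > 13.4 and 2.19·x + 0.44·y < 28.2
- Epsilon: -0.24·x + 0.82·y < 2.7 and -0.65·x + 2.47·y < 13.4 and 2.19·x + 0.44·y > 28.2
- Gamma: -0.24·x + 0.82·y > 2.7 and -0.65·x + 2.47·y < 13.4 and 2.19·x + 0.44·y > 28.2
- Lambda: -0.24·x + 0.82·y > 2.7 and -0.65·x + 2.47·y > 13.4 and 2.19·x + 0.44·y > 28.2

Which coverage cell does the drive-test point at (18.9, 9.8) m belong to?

-0.24·18.9 + 0.82·9.8 = 3.500, which is > 2.7
-0.65·18.9 + 2.47·9.8 = 11.921, which is < 13.4
2.19·18.9 + 0.44·9.8 = 45.703, which is > 28.2
This sign pattern matches Gamma.

Gamma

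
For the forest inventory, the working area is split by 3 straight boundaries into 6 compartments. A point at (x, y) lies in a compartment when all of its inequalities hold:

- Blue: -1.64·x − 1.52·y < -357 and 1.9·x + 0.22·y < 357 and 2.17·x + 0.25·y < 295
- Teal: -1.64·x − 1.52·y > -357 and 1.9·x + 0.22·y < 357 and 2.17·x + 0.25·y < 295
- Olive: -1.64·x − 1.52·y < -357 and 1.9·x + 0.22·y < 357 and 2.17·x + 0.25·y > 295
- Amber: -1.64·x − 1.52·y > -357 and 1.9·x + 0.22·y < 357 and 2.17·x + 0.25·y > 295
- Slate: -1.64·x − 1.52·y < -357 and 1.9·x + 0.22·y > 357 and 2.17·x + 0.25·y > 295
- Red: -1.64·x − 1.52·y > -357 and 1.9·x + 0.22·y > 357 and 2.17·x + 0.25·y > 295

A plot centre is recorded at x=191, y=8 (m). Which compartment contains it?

Red

-1.64·191 − 1.52·8 = -325.400, which is > -357
1.9·191 + 0.22·8 = 364.660, which is > 357
2.17·191 + 0.25·8 = 416.470, which is > 295
This sign pattern matches Red.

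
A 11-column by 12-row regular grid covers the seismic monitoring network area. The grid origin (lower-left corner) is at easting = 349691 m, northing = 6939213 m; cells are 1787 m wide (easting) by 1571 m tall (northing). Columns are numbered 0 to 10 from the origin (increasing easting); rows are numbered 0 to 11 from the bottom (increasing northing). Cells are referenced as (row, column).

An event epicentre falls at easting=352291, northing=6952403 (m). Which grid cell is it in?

Column index: ⌊(352291 − 349691) / 1787⌋ = ⌊1.455⌋ = 1
Row offset from origin: ⌊(6952403 − 6939213) / 1571⌋ = ⌊8.396⌋ = 8 → row 8

(8, 1)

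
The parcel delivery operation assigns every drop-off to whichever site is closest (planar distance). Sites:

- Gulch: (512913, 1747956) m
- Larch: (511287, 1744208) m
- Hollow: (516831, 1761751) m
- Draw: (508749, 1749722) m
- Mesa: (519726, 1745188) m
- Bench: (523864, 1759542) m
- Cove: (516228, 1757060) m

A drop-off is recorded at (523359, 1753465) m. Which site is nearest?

Bench

Squared distances to each site:
Gulch: 139467997.000; Larch: 231425233.000; Hollow: 111272580.000; Draw: 227462149.000; Mesa: 81707418.000; Bench: 37184954.000; Cove: 63775186.000.
Minimum at Bench.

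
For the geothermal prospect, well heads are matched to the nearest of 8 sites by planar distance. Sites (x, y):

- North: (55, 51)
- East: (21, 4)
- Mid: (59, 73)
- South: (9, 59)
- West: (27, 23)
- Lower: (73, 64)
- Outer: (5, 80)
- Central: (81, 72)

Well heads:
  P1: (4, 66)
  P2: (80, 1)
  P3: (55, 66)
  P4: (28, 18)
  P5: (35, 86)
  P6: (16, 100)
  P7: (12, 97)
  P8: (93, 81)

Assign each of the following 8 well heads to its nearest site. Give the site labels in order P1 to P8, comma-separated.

P1 → South (d²=74.00)
P2 → North (d²=3125.00)
P3 → Mid (d²=65.00)
P4 → West (d²=26.00)
P5 → Mid (d²=745.00)
P6 → Outer (d²=521.00)
P7 → Outer (d²=338.00)
P8 → Central (d²=225.00)

South, North, Mid, West, Mid, Outer, Outer, Central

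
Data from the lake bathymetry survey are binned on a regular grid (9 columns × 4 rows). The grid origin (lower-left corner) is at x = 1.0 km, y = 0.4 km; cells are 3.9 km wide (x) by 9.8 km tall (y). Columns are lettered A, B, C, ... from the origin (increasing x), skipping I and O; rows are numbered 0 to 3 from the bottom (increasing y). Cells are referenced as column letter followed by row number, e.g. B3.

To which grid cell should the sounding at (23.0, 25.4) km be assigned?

F2

Column index: ⌊(23.0 − 1.0) / 3.9⌋ = ⌊5.641⌋ = 5 → column F
Row offset from origin: ⌊(25.4 − 0.4) / 9.8⌋ = ⌊2.551⌋ = 2 → row 2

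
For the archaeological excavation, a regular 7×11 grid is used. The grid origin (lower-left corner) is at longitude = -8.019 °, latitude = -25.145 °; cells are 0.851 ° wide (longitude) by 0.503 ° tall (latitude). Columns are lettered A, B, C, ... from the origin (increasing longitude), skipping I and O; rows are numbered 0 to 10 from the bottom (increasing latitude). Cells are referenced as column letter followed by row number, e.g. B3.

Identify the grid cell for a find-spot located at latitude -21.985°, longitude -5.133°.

Column index: ⌊(-5.133 − -8.019) / 0.851⌋ = ⌊3.391⌋ = 3 → column D
Row offset from origin: ⌊(-21.985 − -25.145) / 0.503⌋ = ⌊6.282⌋ = 6 → row 6

D6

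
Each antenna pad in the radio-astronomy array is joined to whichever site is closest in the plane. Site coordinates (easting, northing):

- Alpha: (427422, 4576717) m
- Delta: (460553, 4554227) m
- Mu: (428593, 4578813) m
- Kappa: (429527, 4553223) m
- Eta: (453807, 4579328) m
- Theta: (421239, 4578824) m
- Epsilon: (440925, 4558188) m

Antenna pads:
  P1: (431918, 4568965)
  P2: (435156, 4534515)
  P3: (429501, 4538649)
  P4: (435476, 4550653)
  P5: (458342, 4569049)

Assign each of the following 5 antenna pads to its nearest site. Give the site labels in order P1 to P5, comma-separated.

P1 → Alpha (d²=80307520.00)
P2 → Kappa (d²=381674905.00)
P3 → Kappa (d²=212402152.00)
P4 → Kappa (d²=41995501.00)
P5 → Eta (d²=126224066.00)

Alpha, Kappa, Kappa, Kappa, Eta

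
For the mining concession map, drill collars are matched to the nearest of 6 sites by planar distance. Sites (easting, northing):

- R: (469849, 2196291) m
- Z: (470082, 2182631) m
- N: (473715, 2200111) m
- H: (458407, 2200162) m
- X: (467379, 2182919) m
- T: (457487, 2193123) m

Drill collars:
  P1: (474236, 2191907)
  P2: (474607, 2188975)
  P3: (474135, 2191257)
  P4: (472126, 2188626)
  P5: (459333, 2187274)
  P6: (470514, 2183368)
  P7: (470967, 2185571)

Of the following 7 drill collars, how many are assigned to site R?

P1 → R
P2 → Z
P3 → R
P4 → Z
P5 → T
P6 → Z
P7 → Z
2 of the 7 go to R.

2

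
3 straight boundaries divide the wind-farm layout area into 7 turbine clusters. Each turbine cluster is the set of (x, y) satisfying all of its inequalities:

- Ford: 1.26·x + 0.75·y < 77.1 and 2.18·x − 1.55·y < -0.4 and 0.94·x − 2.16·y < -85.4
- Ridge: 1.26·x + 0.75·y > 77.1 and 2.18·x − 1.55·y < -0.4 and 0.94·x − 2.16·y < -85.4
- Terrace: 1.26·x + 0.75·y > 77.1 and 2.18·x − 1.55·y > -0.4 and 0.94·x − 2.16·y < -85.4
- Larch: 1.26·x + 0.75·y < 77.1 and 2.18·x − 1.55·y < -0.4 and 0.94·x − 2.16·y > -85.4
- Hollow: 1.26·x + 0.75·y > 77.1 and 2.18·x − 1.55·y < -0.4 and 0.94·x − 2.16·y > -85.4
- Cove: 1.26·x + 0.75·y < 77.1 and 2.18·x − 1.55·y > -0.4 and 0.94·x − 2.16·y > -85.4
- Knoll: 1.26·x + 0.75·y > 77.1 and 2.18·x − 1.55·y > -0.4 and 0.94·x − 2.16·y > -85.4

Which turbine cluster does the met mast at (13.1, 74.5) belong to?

Ford

1.26·13.1 + 0.75·74.5 = 72.381, which is < 77.1
2.18·13.1 − 1.55·74.5 = -86.917, which is < -0.4
0.94·13.1 − 2.16·74.5 = -148.606, which is < -85.4
This sign pattern matches Ford.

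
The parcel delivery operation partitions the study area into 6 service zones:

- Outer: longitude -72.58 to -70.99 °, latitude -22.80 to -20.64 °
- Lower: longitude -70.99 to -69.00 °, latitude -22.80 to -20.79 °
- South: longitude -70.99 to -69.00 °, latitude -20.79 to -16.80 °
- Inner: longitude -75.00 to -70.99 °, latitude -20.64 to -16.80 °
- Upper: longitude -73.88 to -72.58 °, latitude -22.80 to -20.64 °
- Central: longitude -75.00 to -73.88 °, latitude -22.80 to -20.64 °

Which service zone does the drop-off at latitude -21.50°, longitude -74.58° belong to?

The point has longitude = -74.58 and latitude = -21.50.
Only Central satisfies -75.00 ≤ longitude ≤ -73.88 and -22.80 ≤ latitude ≤ -20.64.

Central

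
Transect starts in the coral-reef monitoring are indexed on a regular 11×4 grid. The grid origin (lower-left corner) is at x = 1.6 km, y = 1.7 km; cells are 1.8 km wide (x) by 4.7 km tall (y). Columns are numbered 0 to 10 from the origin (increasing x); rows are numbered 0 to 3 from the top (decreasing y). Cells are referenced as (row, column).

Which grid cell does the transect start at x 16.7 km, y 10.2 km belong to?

(2, 8)

Column index: ⌊(16.7 − 1.6) / 1.8⌋ = ⌊8.389⌋ = 8
Row offset from origin: ⌊(10.2 − 1.7) / 4.7⌋ = ⌊1.809⌋ = 1 → row 2 (counted from top)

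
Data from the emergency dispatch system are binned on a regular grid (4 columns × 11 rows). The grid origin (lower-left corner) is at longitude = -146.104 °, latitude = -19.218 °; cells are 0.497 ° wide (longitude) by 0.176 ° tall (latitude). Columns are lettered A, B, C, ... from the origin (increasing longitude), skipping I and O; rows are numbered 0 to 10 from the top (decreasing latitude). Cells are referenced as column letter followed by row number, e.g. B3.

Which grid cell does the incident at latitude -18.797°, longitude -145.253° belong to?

Column index: ⌊(-145.253 − -146.104) / 0.497⌋ = ⌊1.712⌋ = 1 → column B
Row offset from origin: ⌊(-18.797 − -19.218) / 0.176⌋ = ⌊2.392⌋ = 2 → row 8 (counted from top)

B8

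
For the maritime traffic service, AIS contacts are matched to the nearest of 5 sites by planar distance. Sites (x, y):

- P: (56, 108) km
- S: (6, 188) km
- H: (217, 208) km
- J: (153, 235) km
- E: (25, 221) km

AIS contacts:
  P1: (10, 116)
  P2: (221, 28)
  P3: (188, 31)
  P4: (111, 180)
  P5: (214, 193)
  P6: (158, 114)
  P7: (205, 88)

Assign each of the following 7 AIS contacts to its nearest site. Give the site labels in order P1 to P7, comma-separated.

P1 → P (d²=2180.00)
P2 → H (d²=32416.00)
P3 → P (d²=23353.00)
P4 → J (d²=4789.00)
P5 → H (d²=234.00)
P6 → P (d²=10440.00)
P7 → H (d²=14544.00)

P, H, P, J, H, P, H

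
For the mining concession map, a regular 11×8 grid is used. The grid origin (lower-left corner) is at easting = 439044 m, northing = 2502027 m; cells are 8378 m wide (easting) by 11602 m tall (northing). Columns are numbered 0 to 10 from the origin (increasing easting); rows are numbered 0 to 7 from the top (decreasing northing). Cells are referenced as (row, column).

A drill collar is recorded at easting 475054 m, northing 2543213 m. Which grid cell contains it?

(4, 4)

Column index: ⌊(475054 − 439044) / 8378⌋ = ⌊4.298⌋ = 4
Row offset from origin: ⌊(2543213 − 2502027) / 11602⌋ = ⌊3.550⌋ = 3 → row 4 (counted from top)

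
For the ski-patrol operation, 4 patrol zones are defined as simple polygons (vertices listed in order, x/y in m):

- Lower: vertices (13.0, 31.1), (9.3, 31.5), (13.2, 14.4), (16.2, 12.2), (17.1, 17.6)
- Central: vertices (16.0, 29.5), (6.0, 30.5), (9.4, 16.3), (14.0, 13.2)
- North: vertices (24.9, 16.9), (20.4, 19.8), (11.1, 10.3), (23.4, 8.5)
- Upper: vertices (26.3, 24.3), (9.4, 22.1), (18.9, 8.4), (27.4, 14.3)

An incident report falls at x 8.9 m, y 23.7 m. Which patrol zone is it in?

Central

Cast a ray rightward from (8.9, 23.7). For each polygon, the edges (by vertex number in listed order) whose endpoints lie on opposite sides of y = 23.7, where each meets that height, and whether that is right or left of the point:
Lower: 2–3 at x≈11.08 (right), 5–1 at x≈15.25 (right) → 2 crossings.
Central: 2–3 at x≈7.63 (left), 4–1 at x≈15.29 (right) → 1 crossing.
North: no edge straddles that height → 0 crossings.
Upper: 1–2 at x≈21.69 (right), 4–1 at x≈26.37 (right) → 2 crossings.
Only Central has an odd count, so the point is inside Central.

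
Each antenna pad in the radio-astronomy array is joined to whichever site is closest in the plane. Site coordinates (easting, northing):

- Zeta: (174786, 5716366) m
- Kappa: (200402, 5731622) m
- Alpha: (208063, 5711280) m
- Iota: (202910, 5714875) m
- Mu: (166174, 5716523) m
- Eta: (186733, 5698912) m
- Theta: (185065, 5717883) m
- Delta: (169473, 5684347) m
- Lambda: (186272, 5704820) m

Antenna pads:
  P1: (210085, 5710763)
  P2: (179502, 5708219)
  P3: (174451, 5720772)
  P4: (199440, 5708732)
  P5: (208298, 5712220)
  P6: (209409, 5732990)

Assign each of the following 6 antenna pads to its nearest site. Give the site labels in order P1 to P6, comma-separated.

P1 → Alpha (d²=4355773.00)
P2 → Lambda (d²=57386101.00)
P3 → Zeta (d²=19525061.00)
P4 → Iota (d²=49777349.00)
P5 → Alpha (d²=938825.00)
P6 → Kappa (d²=82997473.00)

Alpha, Lambda, Zeta, Iota, Alpha, Kappa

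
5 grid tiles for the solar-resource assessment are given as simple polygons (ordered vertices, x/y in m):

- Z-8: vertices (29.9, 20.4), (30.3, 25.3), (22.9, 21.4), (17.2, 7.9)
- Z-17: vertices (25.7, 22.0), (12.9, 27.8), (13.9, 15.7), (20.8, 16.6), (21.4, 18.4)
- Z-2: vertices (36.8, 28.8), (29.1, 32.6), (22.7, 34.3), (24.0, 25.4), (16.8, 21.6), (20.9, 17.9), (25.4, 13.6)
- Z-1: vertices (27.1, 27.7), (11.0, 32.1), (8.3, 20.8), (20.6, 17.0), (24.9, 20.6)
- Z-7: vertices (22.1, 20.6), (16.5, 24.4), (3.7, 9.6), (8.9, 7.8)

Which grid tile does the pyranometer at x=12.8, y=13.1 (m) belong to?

Cast a ray rightward from (12.8, 13.1). For each polygon, the edges (by vertex number in listed order) whose endpoints lie on opposite sides of y = 13.1, where each meets that height, and whether that is right or left of the point:
Z-8: 3–4 at x≈19.40 (right), 4–1 at x≈22.48 (right) → 2 crossings.
Z-17: no edge straddles that height → 0 crossings.
Z-2: no edge straddles that height → 0 crossings.
Z-1: no edge straddles that height → 0 crossings.
Z-7: 2–3 at x≈6.73 (left), 4–1 at x≈14.37 (right) → 1 crossing.
Only Z-7 has an odd count, so the point is inside Z-7.

Z-7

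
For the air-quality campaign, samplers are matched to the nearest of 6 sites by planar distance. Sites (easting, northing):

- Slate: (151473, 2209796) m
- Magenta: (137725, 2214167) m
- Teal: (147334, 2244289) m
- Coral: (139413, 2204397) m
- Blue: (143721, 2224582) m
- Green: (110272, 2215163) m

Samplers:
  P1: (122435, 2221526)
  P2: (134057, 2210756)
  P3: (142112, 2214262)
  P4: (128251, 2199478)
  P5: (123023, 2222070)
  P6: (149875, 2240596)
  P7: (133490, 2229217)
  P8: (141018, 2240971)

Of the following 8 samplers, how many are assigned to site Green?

2

P1 → Green
P2 → Magenta
P3 → Magenta
P4 → Coral
P5 → Green
P6 → Teal
P7 → Blue
P8 → Teal
2 of the 8 go to Green.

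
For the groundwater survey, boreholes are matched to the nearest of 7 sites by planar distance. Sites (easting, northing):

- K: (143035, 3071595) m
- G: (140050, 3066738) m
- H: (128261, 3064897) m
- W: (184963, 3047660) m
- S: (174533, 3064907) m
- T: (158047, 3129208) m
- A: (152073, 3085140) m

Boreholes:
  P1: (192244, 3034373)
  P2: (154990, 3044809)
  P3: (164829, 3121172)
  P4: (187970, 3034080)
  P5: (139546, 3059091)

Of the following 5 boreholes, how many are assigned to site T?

1

P1 → W
P2 → G
P3 → T
P4 → W
P5 → G
1 of the 5 goes to T.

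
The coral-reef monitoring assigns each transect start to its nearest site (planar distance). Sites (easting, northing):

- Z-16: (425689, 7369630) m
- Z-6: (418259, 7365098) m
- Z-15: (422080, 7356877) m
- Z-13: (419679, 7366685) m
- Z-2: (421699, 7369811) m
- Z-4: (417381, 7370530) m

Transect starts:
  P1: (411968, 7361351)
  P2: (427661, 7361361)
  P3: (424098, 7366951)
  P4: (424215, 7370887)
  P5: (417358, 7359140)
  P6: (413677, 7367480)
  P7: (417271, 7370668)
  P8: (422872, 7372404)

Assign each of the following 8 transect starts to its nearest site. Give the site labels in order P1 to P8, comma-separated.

Z-6, Z-15, Z-16, Z-16, Z-15, Z-4, Z-4, Z-2

P1 → Z-6 (d²=53616690.00)
P2 → Z-15 (d²=51253817.00)
P3 → Z-16 (d²=9708322.00)
P4 → Z-16 (d²=3752725.00)
P5 → Z-15 (d²=27418453.00)
P6 → Z-4 (d²=23022116.00)
P7 → Z-4 (d²=31144.00)
P8 → Z-2 (d²=8099578.00)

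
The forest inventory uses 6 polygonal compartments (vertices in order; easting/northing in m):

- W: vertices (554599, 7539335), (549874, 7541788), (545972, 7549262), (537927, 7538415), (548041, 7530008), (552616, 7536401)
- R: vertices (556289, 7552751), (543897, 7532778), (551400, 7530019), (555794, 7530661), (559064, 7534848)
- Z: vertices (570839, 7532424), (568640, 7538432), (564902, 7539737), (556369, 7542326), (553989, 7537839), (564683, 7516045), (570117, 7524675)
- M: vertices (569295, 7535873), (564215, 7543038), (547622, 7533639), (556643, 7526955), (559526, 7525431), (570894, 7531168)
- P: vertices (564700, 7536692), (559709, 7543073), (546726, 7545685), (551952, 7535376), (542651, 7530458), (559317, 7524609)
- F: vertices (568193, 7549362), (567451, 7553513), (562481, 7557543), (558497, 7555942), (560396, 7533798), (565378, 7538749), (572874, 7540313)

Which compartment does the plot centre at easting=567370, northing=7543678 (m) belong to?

F

Cast a ray rightward from (567370, 7543678). For each polygon, the edges (by vertex number in listed order) whose endpoints lie on opposite sides of northing = 7543678, where each meets that height, and whether that is right or left of the point:
W: 2–3 at easting≈548887.3 (left), 3–4 at easting≈541830.5 (left) → 0 crossings.
R: 1–2 at easting≈550659.8 (left), 5–1 at easting≈557695.3 (left) → 0 crossings.
Z: no edge straddles that height → 0 crossings.
M: no edge straddles that height → 0 crossings.
P: 2–3 at easting≈556701.8 (left), 3–4 at easting≈547743.4 (left) → 0 crossings.
F: 4–5 at easting≈559548.7 (left), 7–1 at easting≈571133.3 (right) → 1 crossing.
Only F has an odd count, so the point is inside F.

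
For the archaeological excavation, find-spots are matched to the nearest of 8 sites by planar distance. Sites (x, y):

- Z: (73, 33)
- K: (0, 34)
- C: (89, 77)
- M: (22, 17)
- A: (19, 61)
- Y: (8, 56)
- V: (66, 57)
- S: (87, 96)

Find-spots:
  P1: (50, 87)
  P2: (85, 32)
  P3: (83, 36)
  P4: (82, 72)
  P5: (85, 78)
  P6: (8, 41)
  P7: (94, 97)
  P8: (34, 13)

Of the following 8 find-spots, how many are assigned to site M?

P1 → V
P2 → Z
P3 → Z
P4 → C
P5 → C
P6 → K
P7 → S
P8 → M
1 of the 8 goes to M.

1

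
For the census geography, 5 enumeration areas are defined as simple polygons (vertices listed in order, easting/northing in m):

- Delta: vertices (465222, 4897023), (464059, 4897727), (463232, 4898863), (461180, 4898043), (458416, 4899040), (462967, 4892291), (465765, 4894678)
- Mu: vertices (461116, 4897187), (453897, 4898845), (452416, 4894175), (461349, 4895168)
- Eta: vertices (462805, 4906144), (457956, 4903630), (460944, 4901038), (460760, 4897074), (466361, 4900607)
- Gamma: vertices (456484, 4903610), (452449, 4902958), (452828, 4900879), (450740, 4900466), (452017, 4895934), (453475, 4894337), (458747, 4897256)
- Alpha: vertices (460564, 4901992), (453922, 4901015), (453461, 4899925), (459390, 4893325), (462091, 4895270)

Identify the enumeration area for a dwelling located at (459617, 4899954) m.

Cast a ray rightward from (459617, 4899954). For each polygon, the edges (by vertex number in listed order) whose endpoints lie on opposite sides of northing = 4899954, where each meets that height, and whether that is right or left of the point:
Delta: no edge straddles that height → 0 crossings.
Mu: no edge straddles that height → 0 crossings.
Eta: 3–4 at easting≈460893.7 (right), 4–5 at easting≈465325.8 (right) → 2 crossings.
Gamma: 4–5 at easting≈450884.3 (left), 7–1 at easting≈457786.1 (left) → 0 crossings.
Alpha: 2–3 at easting≈453473.3 (left), 5–1 at easting≈461027.0 (right) → 1 crossing.
Only Alpha has an odd count, so the point is inside Alpha.

Alpha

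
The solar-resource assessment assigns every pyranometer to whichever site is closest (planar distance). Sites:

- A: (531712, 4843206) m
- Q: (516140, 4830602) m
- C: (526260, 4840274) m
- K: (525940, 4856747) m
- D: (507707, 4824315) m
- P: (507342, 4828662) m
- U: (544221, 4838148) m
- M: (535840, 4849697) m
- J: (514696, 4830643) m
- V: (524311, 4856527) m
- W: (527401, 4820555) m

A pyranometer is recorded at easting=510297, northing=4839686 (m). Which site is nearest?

J

Squared distances to each site:
A: 470992625.000; Q: 116659705.000; C: 255163113.000; K: 535781170.000; D: 242975741.000; P: 130260601.000; U: 1153203220.000; M: 752664970.000; J: 101127050.000; V: 480011477.000; W: 658541977.000.
Minimum at J.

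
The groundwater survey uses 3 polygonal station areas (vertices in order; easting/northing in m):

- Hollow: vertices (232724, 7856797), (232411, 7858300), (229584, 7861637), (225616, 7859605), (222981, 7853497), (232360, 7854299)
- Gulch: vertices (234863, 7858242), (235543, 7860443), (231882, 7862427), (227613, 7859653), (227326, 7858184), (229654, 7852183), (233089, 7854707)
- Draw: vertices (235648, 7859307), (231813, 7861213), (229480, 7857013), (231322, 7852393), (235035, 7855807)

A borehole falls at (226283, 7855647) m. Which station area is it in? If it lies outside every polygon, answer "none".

Cast a ray rightward from (226283, 7855647). For each polygon, the edges (by vertex number in listed order) whose endpoints lie on opposite sides of northing = 7855647, where each meets that height, and whether that is right or left of the point:
Hollow: 4–5 at easting≈223908.5 (left), 6–1 at easting≈232556.4 (right) → 1 crossing.
Gulch: 5–6 at easting≈228310.2 (right), 7–1 at easting≈233560.7 (right) → 2 crossings.
Draw: 3–4 at easting≈230024.6 (right), 4–5 at easting≈234861.0 (right) → 2 crossings.
Only Hollow has an odd count, so the point is inside Hollow.

Hollow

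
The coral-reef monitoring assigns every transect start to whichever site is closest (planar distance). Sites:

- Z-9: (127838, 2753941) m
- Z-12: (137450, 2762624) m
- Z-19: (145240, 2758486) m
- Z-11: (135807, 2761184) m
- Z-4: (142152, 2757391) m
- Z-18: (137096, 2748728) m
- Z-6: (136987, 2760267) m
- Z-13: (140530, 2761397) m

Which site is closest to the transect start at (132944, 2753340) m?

Z-9

Squared distances to each site:
Z-9: 26432437.000; Z-12: 106496692.000; Z-19: 177672932.000; Z-11: 69725105.000; Z-4: 101197865.000; Z-18: 38509648.000; Z-6: 64329178.000; Z-13: 122462645.000.
Minimum at Z-9.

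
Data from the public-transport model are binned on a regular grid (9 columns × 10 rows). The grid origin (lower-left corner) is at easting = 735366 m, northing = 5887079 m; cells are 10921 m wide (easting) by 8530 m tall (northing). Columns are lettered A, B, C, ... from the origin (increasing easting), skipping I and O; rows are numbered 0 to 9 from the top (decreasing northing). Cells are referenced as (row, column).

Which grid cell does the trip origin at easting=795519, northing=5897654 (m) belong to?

(8, F)

Column index: ⌊(795519 − 735366) / 10921⌋ = ⌊5.508⌋ = 5 → column F
Row offset from origin: ⌊(5897654 − 5887079) / 8530⌋ = ⌊1.240⌋ = 1 → row 8 (counted from top)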